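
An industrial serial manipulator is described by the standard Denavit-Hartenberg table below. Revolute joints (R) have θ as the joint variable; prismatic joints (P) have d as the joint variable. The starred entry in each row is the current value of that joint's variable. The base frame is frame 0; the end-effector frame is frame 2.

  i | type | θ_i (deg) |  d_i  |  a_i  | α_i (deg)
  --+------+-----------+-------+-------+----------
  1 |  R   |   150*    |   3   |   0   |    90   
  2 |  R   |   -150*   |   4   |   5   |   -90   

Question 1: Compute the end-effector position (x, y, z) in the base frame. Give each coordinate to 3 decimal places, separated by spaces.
5.750 1.299 0.500

after link 1: o_1 = (0.0000, 0.0000, 3.0000)
after link 2: o_2 = (5.7500, 1.2990, 0.5000)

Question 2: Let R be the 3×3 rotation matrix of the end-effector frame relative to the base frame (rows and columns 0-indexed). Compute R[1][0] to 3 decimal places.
-0.433

End-effector x-axis (col 0 of R) = (0.7500,-0.4330,-0.5000)
R[1][0] = -0.4330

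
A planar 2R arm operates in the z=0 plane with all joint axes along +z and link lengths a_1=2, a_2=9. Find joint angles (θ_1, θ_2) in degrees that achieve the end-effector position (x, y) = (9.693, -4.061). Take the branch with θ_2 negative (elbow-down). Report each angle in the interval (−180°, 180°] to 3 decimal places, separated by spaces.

14.554 -45.022

cos θ_2 = (110.4460−2²−9²)/(2·2·9) = 0.7068; θ_2 = -45.0222° (elbow-down)
β = atan2(-4.0610,9.6930) = -22.7318°; ψ = atan2(-6.3664,8.3615) = -37.2856°
θ_1 = β − ψ = 14.5538°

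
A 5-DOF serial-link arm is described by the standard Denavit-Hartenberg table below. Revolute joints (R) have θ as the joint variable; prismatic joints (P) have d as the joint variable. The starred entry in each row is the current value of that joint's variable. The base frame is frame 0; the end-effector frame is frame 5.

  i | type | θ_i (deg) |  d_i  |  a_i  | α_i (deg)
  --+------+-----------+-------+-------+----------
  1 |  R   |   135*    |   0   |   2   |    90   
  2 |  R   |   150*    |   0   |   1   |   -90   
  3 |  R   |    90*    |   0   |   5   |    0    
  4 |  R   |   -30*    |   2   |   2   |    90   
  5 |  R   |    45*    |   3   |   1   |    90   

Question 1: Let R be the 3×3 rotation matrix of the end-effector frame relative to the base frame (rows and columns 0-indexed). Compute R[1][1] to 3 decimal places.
End-effector y-axis (col 1 of R) = (0.8839,-0.1768,0.4330)
R[1][1] = -0.1768

-0.177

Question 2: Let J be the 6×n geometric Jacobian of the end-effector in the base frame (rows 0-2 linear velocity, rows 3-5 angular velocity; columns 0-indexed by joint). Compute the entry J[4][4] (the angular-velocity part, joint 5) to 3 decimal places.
-0.177

axis z_4 = (0.8839,-0.1768,0.4330); lever o_n−o_4 = (2.6851,-1.4298,0.8634)
cross product → J_v[:, 4] = (0.4665,0.3995,-0.7891)
J_ω[:, 4] = z_4
entry J[4][4] = -0.1768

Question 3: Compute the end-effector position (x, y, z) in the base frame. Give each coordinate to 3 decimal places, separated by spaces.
after link 1: o_1 = (-1.4142, 1.4142, 0.0000)
after link 2: o_2 = (-0.8018, 0.8018, 0.5000)
after link 3: o_3 = (-4.3374, -2.7337, 0.5000)
after link 4: o_4 = (-4.2426, -5.2779, -0.7321)
after link 5: o_5 = (-1.5575, -6.7078, 0.1314)

-1.557 -6.708 0.131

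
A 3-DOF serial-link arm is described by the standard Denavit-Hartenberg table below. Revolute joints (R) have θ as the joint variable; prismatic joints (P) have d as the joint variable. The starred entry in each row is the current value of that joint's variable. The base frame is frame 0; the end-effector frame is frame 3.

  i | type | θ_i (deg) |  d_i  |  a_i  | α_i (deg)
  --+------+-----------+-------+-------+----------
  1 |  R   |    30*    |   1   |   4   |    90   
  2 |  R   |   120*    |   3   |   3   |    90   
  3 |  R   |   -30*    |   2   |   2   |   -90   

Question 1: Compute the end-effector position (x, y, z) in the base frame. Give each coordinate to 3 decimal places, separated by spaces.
3.915 -0.049 6.098

after link 1: o_1 = (3.4641, 2.0000, 1.0000)
after link 2: o_2 = (3.6651, -1.3481, 3.5981)
after link 3: o_3 = (3.9151, -0.0490, 6.0981)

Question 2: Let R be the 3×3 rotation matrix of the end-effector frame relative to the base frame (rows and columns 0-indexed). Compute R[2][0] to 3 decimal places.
0.750

End-effector x-axis (col 0 of R) = (-0.6250,0.2165,0.7500)
R[2][0] = 0.7500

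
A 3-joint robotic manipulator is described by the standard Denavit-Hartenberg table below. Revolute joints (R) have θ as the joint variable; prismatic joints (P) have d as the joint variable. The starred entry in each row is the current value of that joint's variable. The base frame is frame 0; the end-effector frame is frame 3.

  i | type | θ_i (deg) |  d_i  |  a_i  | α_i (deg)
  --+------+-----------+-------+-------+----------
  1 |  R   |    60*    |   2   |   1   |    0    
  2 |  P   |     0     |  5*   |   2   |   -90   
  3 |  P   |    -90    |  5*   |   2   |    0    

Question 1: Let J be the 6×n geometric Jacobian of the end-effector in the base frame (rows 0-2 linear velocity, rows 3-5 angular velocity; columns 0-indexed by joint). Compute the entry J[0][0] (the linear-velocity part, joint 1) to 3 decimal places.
-5.098

axis z_0 = ẑ; lever o_n−o_0 = (-2.8301,5.0981,9.0000)
cross product → J_v[:, 0] = (-5.0981,-2.8301,0.0000)
J_ω[:, 0] = z_0
entry J[0][0] = -5.0981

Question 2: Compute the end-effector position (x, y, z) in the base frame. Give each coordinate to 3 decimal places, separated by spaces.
after link 1: o_1 = (0.5000, 0.8660, 2.0000)
after link 2: o_2 = (1.5000, 2.5981, 7.0000)
after link 3: o_3 = (-2.8301, 5.0981, 9.0000)

-2.830 5.098 9.000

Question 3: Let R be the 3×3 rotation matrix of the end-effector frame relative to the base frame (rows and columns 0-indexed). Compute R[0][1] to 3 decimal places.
0.500

End-effector y-axis (col 1 of R) = (0.5000,0.8660,-0.0000)
R[0][1] = 0.5000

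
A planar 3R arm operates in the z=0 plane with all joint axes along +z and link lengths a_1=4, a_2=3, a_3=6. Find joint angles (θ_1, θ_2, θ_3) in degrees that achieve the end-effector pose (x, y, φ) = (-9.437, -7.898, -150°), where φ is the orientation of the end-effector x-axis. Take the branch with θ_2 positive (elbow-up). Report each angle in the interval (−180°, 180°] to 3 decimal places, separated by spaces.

-149.994 44.984 -44.990

wrist centre = target − a_3·(cos φ, sin φ) = (-4.2408, -4.8980)
cos θ_2 = (41.9752−4²−3²)/(2·4·3) = 0.7073; θ_2 = 44.9844° (elbow-up)
β = atan2(-4.8980,-4.2408) = -130.8871°; ψ = atan2(2.1207,6.1219) = 19.1071°
θ_1 = β − ψ = -149.9941°
θ_3 = φ − θ_1 − θ_2 = -44.9902° (wrapped to (-180°,180°])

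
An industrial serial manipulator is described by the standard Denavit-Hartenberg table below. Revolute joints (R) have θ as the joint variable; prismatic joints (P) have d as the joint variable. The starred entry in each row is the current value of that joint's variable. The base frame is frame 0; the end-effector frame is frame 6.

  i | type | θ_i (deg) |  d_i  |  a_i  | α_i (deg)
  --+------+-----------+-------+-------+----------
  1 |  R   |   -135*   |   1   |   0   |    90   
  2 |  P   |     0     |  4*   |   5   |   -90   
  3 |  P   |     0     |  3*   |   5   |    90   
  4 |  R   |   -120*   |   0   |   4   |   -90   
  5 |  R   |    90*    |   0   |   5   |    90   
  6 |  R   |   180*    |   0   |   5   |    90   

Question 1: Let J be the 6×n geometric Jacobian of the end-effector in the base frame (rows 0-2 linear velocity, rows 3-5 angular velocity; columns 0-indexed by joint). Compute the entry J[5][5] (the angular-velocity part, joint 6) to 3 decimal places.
-0.866

axis z_5 = (0.3536,0.3536,-0.8660); lever o_n−o_5 = (-3.5355,3.5355,0.0000)
cross product → J_v[:, 5] = (3.0619,3.0619,2.5000)
J_ω[:, 5] = z_5
entry J[5][5] = -0.8660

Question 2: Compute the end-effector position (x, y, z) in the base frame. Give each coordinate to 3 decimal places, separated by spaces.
after link 1: o_1 = (0.0000, 0.0000, 1.0000)
after link 2: o_2 = (-6.3640, -0.7071, 1.0000)
after link 3: o_3 = (-9.8995, -4.2426, 4.0000)
after link 4: o_4 = (-8.4853, -2.8284, 0.5359)
after link 5: o_5 = (-4.9497, -6.3640, 0.5359)
after link 6: o_6 = (-8.4853, -2.8284, 0.5359)

-8.485 -2.828 0.536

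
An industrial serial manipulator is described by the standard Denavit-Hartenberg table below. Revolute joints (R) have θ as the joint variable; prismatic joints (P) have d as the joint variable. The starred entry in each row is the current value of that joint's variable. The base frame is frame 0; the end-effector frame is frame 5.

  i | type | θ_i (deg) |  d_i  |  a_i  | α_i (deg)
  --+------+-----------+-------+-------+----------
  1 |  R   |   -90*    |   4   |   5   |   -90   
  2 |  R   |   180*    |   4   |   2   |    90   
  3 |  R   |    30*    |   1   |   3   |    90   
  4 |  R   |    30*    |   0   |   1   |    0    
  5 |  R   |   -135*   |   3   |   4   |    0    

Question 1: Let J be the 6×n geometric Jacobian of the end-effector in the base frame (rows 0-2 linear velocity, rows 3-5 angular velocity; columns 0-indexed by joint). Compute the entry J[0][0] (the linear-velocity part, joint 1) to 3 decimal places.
-0.952

axis z_0 = ẑ; lever o_n−o_0 = (2.8173,0.9515,6.3637)
cross product → J_v[:, 0] = (-0.9515,2.8173,0.0000)
J_ω[:, 0] = z_0
entry J[0][0] = -0.9515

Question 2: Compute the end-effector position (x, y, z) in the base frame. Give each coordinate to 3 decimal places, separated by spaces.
after link 1: o_1 = (0.0000, -5.0000, 4.0000)
after link 2: o_2 = (4.0000, -3.0000, 4.0000)
after link 3: o_3 = (5.5000, -0.4019, 3.0000)
after link 4: o_4 = (5.9330, 0.3481, 2.5000)
after link 5: o_5 = (2.8173, 0.9515, 6.3637)

2.817 0.952 6.364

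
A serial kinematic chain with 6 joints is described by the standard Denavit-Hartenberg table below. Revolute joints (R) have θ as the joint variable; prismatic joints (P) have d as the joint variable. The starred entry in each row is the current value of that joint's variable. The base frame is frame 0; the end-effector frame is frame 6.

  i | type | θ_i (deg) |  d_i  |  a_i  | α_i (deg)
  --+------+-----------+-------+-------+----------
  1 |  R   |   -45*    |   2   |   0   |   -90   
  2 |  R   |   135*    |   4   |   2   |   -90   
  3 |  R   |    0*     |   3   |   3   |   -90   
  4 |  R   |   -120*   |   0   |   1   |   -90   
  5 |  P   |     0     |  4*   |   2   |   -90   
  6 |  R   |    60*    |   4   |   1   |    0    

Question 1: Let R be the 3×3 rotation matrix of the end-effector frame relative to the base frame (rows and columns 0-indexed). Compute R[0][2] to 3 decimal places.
End-effector z-axis (col 2 of R) = (0.7071,0.7071,-0.0000)
R[0][2] = 0.7071

0.707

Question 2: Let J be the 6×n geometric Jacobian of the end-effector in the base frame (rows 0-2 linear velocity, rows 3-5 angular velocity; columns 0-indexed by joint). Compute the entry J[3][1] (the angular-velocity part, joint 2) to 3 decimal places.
axis z_1 = (0.7071,0.7071,0.0000); lever o_n−o_1 = (-1.1242,12.4379,1.1554)
cross product → J_v[:, 1] = (0.8170,-0.8170,9.5899)
J_ω[:, 1] = z_1
entry J[3][1] = 0.7071

0.707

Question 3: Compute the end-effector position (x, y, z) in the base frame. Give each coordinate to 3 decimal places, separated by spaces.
after link 1: o_1 = (0.0000, 0.0000, 2.0000)
after link 2: o_2 = (1.8284, 3.8284, 0.5858)
after link 3: o_3 = (-1.1716, 6.8284, 0.5858)
after link 4: o_4 = (-1.3546, 7.0114, 1.5517)
after link 5: o_5 = (-4.4527, 10.1095, 2.4483)
after link 6: o_6 = (-1.1242, 12.4379, 3.1554)

-1.124 12.438 3.155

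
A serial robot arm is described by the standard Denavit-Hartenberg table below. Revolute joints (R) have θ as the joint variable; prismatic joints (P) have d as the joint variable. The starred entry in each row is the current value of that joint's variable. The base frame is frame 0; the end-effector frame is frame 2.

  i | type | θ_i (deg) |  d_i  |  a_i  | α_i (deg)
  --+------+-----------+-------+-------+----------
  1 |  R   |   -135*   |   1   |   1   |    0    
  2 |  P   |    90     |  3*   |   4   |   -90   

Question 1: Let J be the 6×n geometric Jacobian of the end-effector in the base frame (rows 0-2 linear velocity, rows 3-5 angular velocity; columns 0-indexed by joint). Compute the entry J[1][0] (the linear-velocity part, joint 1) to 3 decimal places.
2.121

axis z_0 = ẑ; lever o_n−o_0 = (2.1213,-3.5355,4.0000)
cross product → J_v[:, 0] = (3.5355,2.1213,-0.0000)
J_ω[:, 0] = z_0
entry J[1][0] = 2.1213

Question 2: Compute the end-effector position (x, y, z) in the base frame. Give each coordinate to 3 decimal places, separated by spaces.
2.121 -3.536 4.000

after link 1: o_1 = (-0.7071, -0.7071, 1.0000)
after link 2: o_2 = (2.1213, -3.5355, 4.0000)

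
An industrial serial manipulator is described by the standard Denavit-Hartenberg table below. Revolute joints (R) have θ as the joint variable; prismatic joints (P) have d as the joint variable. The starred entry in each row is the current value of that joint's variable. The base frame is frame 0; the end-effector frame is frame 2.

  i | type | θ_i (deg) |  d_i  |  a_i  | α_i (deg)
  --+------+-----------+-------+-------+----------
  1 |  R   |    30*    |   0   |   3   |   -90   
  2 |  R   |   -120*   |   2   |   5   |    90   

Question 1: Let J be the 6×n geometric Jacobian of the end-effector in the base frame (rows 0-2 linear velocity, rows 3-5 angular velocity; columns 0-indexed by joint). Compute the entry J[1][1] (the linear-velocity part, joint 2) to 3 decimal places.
axis z_1 = (-0.5000,0.8660,0.0000); lever o_n−o_1 = (-3.1651,0.4821,4.3301)
cross product → J_v[:, 1] = (3.7500,2.1651,2.5000)
J_ω[:, 1] = z_1
entry J[1][1] = 2.1651

2.165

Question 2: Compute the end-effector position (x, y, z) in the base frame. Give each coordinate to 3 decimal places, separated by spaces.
-0.567 1.982 4.330

after link 1: o_1 = (2.5981, 1.5000, 0.0000)
after link 2: o_2 = (-0.5670, 1.9821, 4.3301)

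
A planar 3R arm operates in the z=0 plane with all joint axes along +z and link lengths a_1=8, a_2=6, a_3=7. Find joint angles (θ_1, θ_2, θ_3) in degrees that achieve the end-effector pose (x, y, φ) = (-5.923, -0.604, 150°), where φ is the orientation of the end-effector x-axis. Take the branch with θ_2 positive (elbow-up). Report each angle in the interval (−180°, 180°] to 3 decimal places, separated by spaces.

-134.994 149.999 134.994

wrist centre = target − a_3·(cos φ, sin φ) = (0.1392, -4.1040)
cos θ_2 = (16.8622−8²−6²)/(2·8·6) = -0.8660; θ_2 = 149.9993° (elbow-up)
β = atan2(-4.1040,0.1392) = -88.0577°; ψ = atan2(3.0001,2.8039) = 46.9359°
θ_1 = β − ψ = -134.9936°
θ_3 = φ − θ_1 − θ_2 = 134.9944° (wrapped to (-180°,180°])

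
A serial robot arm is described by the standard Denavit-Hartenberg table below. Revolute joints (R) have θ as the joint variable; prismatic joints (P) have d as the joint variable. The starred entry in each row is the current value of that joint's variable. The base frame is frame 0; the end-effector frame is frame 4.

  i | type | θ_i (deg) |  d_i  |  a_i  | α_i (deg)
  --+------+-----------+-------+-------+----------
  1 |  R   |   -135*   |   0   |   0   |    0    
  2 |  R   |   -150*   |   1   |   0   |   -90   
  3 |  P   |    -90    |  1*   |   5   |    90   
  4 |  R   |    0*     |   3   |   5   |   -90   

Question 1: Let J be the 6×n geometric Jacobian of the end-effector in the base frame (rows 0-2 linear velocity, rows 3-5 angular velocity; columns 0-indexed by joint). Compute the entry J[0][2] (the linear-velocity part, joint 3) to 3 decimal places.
-0.966

prismatic axis z_2 = (-0.9659,0.2588,0.0000)
J_v[:, 2] = z_2; J_ω[:, 2] = (0,0,0)
entry J[0][2] = -0.9659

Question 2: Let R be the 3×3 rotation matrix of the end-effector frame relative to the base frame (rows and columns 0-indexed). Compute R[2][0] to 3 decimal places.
1.000

End-effector x-axis (col 0 of R) = (0.0000,0.0000,1.0000)
R[2][0] = 1.0000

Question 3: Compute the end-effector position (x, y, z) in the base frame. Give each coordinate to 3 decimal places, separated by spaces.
after link 1: o_1 = (0.0000, 0.0000, 0.0000)
after link 2: o_2 = (0.0000, 0.0000, 1.0000)
after link 3: o_3 = (-0.9659, 0.2588, 6.0000)
after link 4: o_4 = (-1.7424, -2.6390, 11.0000)

-1.742 -2.639 11.000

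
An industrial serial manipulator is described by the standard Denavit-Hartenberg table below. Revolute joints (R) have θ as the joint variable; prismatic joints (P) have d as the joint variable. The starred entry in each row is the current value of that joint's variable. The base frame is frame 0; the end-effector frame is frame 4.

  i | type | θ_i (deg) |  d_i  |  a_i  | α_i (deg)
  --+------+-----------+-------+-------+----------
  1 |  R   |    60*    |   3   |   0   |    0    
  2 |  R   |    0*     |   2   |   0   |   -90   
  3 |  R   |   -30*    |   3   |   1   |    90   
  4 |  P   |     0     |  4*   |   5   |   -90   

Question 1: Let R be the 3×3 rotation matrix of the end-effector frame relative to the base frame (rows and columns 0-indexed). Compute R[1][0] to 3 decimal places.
End-effector x-axis (col 0 of R) = (0.4330,0.7500,0.5000)
R[1][0] = 0.7500

0.750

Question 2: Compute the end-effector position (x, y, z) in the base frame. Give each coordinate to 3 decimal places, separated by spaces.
after link 1: o_1 = (0.0000, 0.0000, 3.0000)
after link 2: o_2 = (0.0000, 0.0000, 5.0000)
after link 3: o_3 = (-2.1651, 2.2500, 5.5000)
after link 4: o_4 = (-1.0000, 4.2679, 11.4641)

-1.000 4.268 11.464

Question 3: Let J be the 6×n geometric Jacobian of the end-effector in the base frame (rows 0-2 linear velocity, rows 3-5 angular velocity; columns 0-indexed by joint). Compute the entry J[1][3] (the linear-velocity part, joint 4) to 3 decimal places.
-0.433

prismatic axis z_3 = (-0.2500,-0.4330,0.8660)
J_v[:, 3] = z_3; J_ω[:, 3] = (0,0,0)
entry J[1][3] = -0.4330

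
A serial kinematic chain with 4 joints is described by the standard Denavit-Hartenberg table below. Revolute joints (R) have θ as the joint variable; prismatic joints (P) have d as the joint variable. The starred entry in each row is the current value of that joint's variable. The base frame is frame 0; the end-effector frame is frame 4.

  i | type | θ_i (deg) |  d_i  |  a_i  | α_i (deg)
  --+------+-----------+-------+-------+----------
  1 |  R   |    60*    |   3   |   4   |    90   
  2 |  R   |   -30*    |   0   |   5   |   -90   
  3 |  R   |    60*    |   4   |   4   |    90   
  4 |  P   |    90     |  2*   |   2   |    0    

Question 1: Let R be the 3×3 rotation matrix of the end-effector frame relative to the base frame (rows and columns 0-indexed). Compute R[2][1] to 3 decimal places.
0.250

End-effector y-axis (col 1 of R) = (0.5335,-0.8080,0.2500)
R[2][1] = 0.2500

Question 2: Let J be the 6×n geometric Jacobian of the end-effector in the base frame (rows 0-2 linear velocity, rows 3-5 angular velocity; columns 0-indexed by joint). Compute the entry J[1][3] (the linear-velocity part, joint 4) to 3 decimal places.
0.400

prismatic axis z_3 = (0.8080,0.3995,-0.4330)
J_v[:, 3] = z_3; J_ω[:, 3] = (0,0,0)
entry J[1][3] = 0.3995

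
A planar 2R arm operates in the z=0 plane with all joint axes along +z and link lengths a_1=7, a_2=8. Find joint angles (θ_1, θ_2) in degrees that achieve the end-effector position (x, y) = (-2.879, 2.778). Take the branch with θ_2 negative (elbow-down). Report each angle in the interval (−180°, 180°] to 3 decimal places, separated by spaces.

-135.006 -149.999

cos θ_2 = (16.0059−7²−8²)/(2·7·8) = -0.8660; θ_2 = -149.9992° (elbow-down)
β = atan2(2.7780,-2.8790) = 136.0228°; ψ = atan2(-4.0001,0.0719) = -88.9709°
θ_1 = β − ψ = 224.9938°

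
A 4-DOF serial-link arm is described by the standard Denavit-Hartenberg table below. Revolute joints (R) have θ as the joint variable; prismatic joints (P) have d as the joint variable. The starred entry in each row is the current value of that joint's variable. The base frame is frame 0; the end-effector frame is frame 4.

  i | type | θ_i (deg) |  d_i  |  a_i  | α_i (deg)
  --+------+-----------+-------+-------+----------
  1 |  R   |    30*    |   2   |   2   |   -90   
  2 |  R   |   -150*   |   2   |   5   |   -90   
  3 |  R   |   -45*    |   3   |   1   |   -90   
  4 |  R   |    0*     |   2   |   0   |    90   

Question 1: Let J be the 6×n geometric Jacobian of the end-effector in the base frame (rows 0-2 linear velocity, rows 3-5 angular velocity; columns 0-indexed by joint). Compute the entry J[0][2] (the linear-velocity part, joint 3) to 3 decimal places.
1.591

axis z_2 = (0.4330,0.2500,0.8660); lever o_n−o_2 = (0.0616,-0.7809,3.6587)
cross product → J_v[:, 2] = (1.5910,-1.5309,-0.3536)
J_ω[:, 2] = z_2
entry J[0][2] = 1.5910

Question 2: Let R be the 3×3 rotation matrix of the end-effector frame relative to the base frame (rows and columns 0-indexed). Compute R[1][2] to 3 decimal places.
0.250

End-effector z-axis (col 2 of R) = (0.4330,0.2500,0.8660)
R[1][2] = 0.2500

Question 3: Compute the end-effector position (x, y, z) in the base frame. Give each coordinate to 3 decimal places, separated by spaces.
-2.956 -0.214 8.159

after link 1: o_1 = (1.7321, 1.0000, 2.0000)
after link 2: o_2 = (-3.0179, 0.5670, 4.5000)
after link 3: o_3 = (-2.6028, 1.6232, 7.4516)
after link 4: o_4 = (-2.9563, -0.2139, 8.1587)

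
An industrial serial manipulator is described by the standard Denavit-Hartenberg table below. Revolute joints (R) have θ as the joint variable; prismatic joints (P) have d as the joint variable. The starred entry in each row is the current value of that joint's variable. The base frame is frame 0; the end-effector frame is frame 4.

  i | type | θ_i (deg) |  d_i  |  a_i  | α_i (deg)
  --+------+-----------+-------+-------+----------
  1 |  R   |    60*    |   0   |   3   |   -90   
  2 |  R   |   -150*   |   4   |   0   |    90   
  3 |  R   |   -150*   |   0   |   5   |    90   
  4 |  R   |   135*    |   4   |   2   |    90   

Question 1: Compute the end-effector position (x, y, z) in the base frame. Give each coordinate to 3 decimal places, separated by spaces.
after link 1: o_1 = (1.5000, 2.5981, 0.0000)
after link 2: o_2 = (-1.9641, 4.5981, 0.0000)
after link 3: o_3 = (2.0760, 6.5957, -2.1651)
after link 4: o_4 = (-1.5543, 8.6503, -3.7774)

-1.554 8.650 -3.777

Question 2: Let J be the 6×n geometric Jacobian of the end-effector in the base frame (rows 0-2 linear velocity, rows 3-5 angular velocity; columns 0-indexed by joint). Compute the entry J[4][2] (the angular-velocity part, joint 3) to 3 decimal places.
axis z_2 = (-0.2500,-0.4330,-0.8660); lever o_n−o_2 = (0.4098,4.0523,-3.7774)
cross product → J_v[:, 2] = (5.1450,-1.2993,-0.8356)
J_ω[:, 2] = z_2
entry J[4][2] = -0.4330

-0.433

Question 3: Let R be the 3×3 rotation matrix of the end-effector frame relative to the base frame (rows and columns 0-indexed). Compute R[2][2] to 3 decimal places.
-0.919

End-effector z-axis (col 2 of R) = (0.3946,-0.0237,-0.9186)
R[2][2] = -0.9186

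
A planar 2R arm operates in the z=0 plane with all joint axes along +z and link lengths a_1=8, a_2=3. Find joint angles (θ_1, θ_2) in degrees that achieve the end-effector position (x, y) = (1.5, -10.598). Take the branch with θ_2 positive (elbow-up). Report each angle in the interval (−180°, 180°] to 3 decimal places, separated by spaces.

cos θ_2 = (114.5676−8²−3²)/(2·8·3) = 0.8660; θ_2 = 30.0039° (elbow-up)
β = atan2(-10.5980,1.5000) = -81.9441°; ψ = atan2(1.5002,10.5980) = 8.0569°
θ_1 = β − ψ = -90.0009°

-90.001 30.004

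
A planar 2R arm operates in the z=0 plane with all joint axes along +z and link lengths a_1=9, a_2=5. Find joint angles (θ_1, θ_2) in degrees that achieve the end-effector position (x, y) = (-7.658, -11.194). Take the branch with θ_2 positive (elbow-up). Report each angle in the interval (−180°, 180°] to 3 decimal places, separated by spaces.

cos θ_2 = (183.9506−9²−5²)/(2·9·5) = 0.8661; θ_2 = 29.9894° (elbow-up)
β = atan2(-11.1940,-7.6580) = -124.3767°; ψ = atan2(2.4992,13.3306) = 10.6185°
θ_1 = β − ψ = -134.9951°

-134.995 29.989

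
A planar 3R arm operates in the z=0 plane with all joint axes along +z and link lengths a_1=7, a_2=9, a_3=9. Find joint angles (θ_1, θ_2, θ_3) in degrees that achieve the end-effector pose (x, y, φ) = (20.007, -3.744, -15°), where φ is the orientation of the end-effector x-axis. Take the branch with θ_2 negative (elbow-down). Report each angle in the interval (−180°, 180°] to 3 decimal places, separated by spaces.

wrist centre = target − a_3·(cos φ, sin φ) = (11.3137, -1.4146)
cos θ_2 = (130.0002−7²−9²)/(2·7·9) = 0.0000; θ_2 = -89.9999° (elbow-down)
β = atan2(-1.4146,11.3137) = -7.1271°; ψ = atan2(-9.0000,7.0000) = -52.1249°
θ_1 = β − ψ = 44.9978°
θ_3 = φ − θ_1 − θ_2 = 30.0021° (wrapped to (-180°,180°])

44.998 -90.000 30.002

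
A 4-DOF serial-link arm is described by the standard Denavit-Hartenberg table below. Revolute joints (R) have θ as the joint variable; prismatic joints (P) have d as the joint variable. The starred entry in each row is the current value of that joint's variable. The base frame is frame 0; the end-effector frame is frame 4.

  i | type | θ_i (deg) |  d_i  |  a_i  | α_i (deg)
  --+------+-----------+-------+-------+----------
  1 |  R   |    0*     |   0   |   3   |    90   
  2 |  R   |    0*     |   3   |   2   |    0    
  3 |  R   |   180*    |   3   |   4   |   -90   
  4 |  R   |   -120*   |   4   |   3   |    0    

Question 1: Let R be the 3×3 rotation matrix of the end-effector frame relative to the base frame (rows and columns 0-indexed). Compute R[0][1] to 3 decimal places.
End-effector y-axis (col 1 of R) = (-0.8660,-0.5000,0.0000)
R[0][1] = -0.8660

-0.866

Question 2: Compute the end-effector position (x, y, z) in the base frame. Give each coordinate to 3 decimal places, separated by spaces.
2.500 -8.598 -4.000

after link 1: o_1 = (3.0000, 0.0000, 0.0000)
after link 2: o_2 = (5.0000, -3.0000, 0.0000)
after link 3: o_3 = (1.0000, -6.0000, 0.0000)
after link 4: o_4 = (2.5000, -8.5981, -4.0000)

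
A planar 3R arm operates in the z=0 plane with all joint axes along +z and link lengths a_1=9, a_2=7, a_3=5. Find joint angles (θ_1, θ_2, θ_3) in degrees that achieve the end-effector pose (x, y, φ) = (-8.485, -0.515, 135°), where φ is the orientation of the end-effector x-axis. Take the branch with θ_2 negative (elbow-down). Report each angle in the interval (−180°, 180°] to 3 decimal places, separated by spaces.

-89.996 -135.000 -0.003

wrist centre = target − a_3·(cos φ, sin φ) = (-4.9495, -4.0505)
cos θ_2 = (40.9040−9²−7²)/(2·9·7) = -0.7071; θ_2 = -135.0003° (elbow-down)
β = atan2(-4.0505,-4.9495) = -140.7039°; ψ = atan2(-4.9497,4.0502) = -50.7074°
θ_1 = β − ψ = -89.9964°
θ_3 = φ − θ_1 − θ_2 = -0.0033° (wrapped to (-180°,180°])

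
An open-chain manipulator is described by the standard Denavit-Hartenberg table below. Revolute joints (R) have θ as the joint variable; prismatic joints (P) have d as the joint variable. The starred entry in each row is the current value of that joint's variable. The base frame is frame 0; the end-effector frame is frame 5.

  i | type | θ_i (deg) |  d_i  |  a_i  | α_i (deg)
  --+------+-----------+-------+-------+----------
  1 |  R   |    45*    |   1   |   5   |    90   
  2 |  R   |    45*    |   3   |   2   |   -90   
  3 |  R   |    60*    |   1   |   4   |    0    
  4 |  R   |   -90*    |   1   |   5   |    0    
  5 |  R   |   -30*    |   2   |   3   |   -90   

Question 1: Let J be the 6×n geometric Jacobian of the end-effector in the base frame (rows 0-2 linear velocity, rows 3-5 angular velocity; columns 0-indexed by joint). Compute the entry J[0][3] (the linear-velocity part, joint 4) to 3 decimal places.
-1.573

axis z_3 = (-0.5000,-0.5000,0.7071); lever o_n−o_3 = (5.0199,-2.1898,6.2438)
cross product → J_v[:, 3] = (-1.5735,6.6716,3.6049)
J_ω[:, 3] = z_3
entry J[0][3] = -1.5735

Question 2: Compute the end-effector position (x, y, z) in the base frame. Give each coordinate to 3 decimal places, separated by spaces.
after link 1: o_1 = (3.5355, 3.5355, 1.0000)
after link 2: o_2 = (6.6569, 2.4142, 2.4142)
after link 3: o_3 = (4.7074, 5.3637, 4.5355)
after link 4: o_4 = (8.1402, 5.2610, 8.3045)
after link 5: o_5 = (9.7273, 3.1739, 10.7794)

9.727 3.174 10.779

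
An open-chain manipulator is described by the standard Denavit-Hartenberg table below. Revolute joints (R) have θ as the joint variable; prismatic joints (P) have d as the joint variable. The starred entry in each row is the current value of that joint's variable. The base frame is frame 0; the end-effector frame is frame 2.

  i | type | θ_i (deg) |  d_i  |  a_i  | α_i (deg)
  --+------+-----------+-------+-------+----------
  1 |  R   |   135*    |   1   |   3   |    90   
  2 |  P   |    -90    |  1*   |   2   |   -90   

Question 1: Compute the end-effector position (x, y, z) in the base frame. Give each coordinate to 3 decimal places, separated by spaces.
-1.414 2.828 -1.000

after link 1: o_1 = (-2.1213, 2.1213, 1.0000)
after link 2: o_2 = (-1.4142, 2.8284, -1.0000)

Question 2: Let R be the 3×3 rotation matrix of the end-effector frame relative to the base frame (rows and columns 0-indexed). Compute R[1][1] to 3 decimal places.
-0.707

End-effector y-axis (col 1 of R) = (-0.7071,-0.7071,-0.0000)
R[1][1] = -0.7071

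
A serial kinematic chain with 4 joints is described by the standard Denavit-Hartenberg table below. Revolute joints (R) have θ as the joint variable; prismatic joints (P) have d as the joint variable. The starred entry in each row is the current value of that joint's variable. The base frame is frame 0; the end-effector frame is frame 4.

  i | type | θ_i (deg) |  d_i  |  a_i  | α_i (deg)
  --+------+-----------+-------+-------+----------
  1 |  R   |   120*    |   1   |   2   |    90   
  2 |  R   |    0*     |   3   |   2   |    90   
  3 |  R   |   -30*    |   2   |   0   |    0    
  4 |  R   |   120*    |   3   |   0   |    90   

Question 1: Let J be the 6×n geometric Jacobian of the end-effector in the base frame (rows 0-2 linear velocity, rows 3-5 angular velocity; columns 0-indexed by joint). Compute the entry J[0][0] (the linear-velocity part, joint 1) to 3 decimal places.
-4.964

axis z_0 = ẑ; lever o_n−o_0 = (0.5981,4.9641,-4.0000)
cross product → J_v[:, 0] = (-4.9641,0.5981,0.0000)
J_ω[:, 0] = z_0
entry J[0][0] = -4.9641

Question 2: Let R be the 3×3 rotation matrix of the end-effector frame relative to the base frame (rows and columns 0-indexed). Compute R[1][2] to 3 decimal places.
End-effector z-axis (col 2 of R) = (-0.5000,0.8660,-0.0000)
R[1][2] = 0.8660

0.866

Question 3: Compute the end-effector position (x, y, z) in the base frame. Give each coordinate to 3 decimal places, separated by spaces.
after link 1: o_1 = (-1.0000, 1.7321, 1.0000)
after link 2: o_2 = (0.5981, 4.9641, 1.0000)
after link 3: o_3 = (0.5981, 4.9641, -1.0000)
after link 4: o_4 = (0.5981, 4.9641, -4.0000)

0.598 4.964 -4.000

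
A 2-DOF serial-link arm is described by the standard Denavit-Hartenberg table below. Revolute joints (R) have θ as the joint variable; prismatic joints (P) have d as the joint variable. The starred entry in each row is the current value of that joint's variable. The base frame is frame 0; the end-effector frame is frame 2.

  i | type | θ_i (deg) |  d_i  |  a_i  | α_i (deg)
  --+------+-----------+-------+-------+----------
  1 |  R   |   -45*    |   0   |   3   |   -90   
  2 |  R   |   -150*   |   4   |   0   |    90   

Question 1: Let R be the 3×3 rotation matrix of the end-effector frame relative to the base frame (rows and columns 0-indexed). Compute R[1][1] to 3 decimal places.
End-effector y-axis (col 1 of R) = (0.7071,0.7071,0.0000)
R[1][1] = 0.7071

0.707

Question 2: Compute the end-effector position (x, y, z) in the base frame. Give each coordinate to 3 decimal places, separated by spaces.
after link 1: o_1 = (2.1213, -2.1213, 0.0000)
after link 2: o_2 = (4.9497, 0.7071, 0.0000)

4.950 0.707 0.000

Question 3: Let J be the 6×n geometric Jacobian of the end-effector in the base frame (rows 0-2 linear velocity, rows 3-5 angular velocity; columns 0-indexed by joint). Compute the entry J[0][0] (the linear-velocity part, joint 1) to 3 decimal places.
axis z_0 = ẑ; lever o_n−o_0 = (4.9497,0.7071,0.0000)
cross product → J_v[:, 0] = (-0.7071,4.9497,0.0000)
J_ω[:, 0] = z_0
entry J[0][0] = -0.7071

-0.707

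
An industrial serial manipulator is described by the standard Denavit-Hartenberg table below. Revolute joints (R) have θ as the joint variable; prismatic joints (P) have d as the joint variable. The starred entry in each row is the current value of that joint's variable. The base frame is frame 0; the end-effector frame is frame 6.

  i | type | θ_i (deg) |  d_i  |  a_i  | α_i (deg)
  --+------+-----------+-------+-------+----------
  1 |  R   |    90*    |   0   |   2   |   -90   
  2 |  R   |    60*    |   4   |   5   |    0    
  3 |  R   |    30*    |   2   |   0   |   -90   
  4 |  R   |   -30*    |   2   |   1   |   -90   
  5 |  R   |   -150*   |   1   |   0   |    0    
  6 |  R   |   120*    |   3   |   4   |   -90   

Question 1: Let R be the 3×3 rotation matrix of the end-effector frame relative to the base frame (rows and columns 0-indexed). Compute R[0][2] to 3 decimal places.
End-effector z-axis (col 2 of R) = (-0.2500,0.8660,-0.4330)
R[0][2] = -0.2500

-0.250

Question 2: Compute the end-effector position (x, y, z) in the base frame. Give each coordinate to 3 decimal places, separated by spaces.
-4.768 0.500 -10.196

after link 1: o_1 = (0.0000, 2.0000, 0.0000)
after link 2: o_2 = (-4.0000, 4.5000, -4.3301)
after link 3: o_3 = (-6.0000, 4.5000, -4.3301)
after link 4: o_4 = (-6.5000, 2.5000, -5.1962)
after link 5: o_5 = (-5.6340, 2.5000, -5.6962)
after link 6: o_6 = (-4.7679, 0.5000, -10.1962)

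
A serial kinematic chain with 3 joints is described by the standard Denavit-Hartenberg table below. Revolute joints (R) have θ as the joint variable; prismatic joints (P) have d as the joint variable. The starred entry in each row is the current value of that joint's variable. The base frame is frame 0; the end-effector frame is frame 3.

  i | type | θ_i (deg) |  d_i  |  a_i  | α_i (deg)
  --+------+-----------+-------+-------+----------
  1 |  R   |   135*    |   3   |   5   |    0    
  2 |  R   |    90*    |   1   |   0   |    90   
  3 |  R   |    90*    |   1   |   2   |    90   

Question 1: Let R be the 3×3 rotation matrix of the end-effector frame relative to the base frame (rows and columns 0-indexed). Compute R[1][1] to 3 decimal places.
0.707

End-effector y-axis (col 1 of R) = (-0.7071,0.7071,0.0000)
R[1][1] = 0.7071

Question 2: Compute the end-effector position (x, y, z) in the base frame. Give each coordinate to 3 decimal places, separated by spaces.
-4.243 4.243 6.000

after link 1: o_1 = (-3.5355, 3.5355, 3.0000)
after link 2: o_2 = (-3.5355, 3.5355, 4.0000)
after link 3: o_3 = (-4.2426, 4.2426, 6.0000)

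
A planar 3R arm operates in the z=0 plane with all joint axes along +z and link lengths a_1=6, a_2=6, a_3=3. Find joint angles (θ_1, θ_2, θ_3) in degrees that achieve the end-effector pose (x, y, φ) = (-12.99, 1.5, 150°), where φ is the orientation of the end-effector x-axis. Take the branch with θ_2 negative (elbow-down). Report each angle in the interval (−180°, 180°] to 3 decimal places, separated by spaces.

wrist centre = target − a_3·(cos φ, sin φ) = (-10.3919, 0.0000)
cos θ_2 = (107.9921−6²−6²)/(2·6·6) = 0.4999; θ_2 = -60.0073° (elbow-down)
β = atan2(0.0000,-10.3919) = 180.0000°; ψ = atan2(-5.1965,8.9993) = -30.0036°
θ_1 = β − ψ = 210.0036°
θ_3 = φ − θ_1 − θ_2 = 0.0036° (wrapped to (-180°,180°])

-149.996 -60.007 0.004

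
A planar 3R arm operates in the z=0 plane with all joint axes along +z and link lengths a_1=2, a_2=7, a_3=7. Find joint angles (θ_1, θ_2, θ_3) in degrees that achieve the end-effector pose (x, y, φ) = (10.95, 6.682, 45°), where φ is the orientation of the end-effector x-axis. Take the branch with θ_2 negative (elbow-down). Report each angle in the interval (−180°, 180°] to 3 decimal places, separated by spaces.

119.992 -119.991 45.000

wrist centre = target − a_3·(cos φ, sin φ) = (6.0003, 1.7323)
cos θ_2 = (39.0037−2²−7²)/(2·2·7) = -0.4999; θ_2 = -119.9912° (elbow-down)
β = atan2(1.7323,6.0003) = 16.1032°; ψ = atan2(-6.0627,-1.4991) = -103.8884°
θ_1 = β − ψ = 119.9916°
θ_3 = φ − θ_1 − θ_2 = 44.9995° (wrapped to (-180°,180°])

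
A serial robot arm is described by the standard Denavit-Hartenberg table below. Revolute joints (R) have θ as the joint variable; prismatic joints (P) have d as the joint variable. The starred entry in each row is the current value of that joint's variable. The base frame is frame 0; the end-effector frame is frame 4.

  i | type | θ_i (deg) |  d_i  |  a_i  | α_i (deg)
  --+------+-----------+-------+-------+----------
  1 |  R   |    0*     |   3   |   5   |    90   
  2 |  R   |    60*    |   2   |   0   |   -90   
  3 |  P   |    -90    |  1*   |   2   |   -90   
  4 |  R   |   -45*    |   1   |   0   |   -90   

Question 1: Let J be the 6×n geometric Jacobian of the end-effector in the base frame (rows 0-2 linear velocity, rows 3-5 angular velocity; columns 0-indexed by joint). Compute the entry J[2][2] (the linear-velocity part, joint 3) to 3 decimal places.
prismatic axis z_2 = (-0.8660,-0.0000,0.5000)
J_v[:, 2] = z_2; J_ω[:, 2] = (0,0,0)
entry J[2][2] = 0.5000

0.500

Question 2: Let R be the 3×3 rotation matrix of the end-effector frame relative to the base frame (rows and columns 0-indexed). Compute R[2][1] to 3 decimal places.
End-effector y-axis (col 1 of R) = (-0.5000,-0.0000,-0.8660)
R[2][1] = -0.8660

-0.866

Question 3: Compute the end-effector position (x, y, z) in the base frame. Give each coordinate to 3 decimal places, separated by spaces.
4.634 -4.000 4.366

after link 1: o_1 = (5.0000, 0.0000, 3.0000)
after link 2: o_2 = (5.0000, -2.0000, 3.0000)
after link 3: o_3 = (4.1340, -4.0000, 3.5000)
after link 4: o_4 = (4.6340, -4.0000, 4.3660)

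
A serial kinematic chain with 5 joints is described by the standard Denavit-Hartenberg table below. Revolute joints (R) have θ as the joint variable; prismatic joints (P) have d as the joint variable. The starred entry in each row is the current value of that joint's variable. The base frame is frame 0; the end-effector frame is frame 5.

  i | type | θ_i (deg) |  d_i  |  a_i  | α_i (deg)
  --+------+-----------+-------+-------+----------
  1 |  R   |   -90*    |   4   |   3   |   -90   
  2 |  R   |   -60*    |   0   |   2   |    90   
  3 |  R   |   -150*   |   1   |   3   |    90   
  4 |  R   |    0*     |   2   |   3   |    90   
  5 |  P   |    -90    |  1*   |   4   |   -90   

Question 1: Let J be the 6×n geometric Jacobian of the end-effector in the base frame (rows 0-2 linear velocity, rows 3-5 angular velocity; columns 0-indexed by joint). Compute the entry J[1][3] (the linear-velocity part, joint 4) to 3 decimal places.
axis z_3 = (0.8660,0.2500,-0.4330); lever o_n−o_3 = (-3.2321,-0.0670,-1.8840)
cross product → J_v[:, 3] = (-0.5000,3.0311,0.7500)
J_ω[:, 3] = z_3
entry J[1][3] = 3.0311

3.031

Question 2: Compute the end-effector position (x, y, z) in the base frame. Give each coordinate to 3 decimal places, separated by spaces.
after link 1: o_1 = (0.0000, -3.0000, 4.0000)
after link 2: o_2 = (0.0000, -4.0000, 5.7321)
after link 3: o_3 = (-1.5000, -1.8349, 3.9821)
after link 4: o_4 = (-1.2679, -0.0359, 0.8660)
after link 5: o_5 = (-4.7321, -1.9019, 2.0981)

-4.732 -1.902 2.098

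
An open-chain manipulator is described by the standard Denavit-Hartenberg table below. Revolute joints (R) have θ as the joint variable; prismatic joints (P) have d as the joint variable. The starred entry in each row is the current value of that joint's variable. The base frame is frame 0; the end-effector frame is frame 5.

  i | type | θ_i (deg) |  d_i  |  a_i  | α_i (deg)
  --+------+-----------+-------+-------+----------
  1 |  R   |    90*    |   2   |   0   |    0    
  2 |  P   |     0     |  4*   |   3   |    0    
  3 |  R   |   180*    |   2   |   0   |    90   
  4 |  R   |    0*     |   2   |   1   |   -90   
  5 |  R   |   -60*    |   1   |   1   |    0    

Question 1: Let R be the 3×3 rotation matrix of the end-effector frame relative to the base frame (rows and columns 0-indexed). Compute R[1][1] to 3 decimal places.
End-effector y-axis (col 1 of R) = (0.5000,-0.8660,0.0000)
R[1][1] = -0.8660

-0.866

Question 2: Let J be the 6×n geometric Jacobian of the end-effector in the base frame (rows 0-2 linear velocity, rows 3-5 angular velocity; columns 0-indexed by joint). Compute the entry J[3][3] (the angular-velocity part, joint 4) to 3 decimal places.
-1.000

axis z_3 = (-1.0000,0.0000,0.0000); lever o_n−o_3 = (-2.8660,-1.5000,1.0000)
cross product → J_v[:, 3] = (0.0000,1.0000,1.5000)
J_ω[:, 3] = z_3
entry J[3][3] = -1.0000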